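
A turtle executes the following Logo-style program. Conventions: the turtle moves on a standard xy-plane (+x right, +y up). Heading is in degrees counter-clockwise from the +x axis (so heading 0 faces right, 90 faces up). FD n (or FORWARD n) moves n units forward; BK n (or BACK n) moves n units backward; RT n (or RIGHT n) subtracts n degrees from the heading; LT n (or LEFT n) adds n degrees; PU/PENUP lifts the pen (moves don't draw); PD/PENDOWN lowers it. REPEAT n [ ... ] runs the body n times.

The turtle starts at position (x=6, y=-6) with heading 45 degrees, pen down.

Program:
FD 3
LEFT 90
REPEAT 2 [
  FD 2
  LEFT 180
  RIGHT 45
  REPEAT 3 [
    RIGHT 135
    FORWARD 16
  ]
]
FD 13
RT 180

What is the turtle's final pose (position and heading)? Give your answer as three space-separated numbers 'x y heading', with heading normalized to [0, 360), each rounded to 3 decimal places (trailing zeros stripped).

Answer: 7.858 -19.698 135

Derivation:
Executing turtle program step by step:
Start: pos=(6,-6), heading=45, pen down
FD 3: (6,-6) -> (8.121,-3.879) [heading=45, draw]
LT 90: heading 45 -> 135
REPEAT 2 [
  -- iteration 1/2 --
  FD 2: (8.121,-3.879) -> (6.707,-2.464) [heading=135, draw]
  LT 180: heading 135 -> 315
  RT 45: heading 315 -> 270
  REPEAT 3 [
    -- iteration 1/3 --
    RT 135: heading 270 -> 135
    FD 16: (6.707,-2.464) -> (-4.607,8.849) [heading=135, draw]
    -- iteration 2/3 --
    RT 135: heading 135 -> 0
    FD 16: (-4.607,8.849) -> (11.393,8.849) [heading=0, draw]
    -- iteration 3/3 --
    RT 135: heading 0 -> 225
    FD 16: (11.393,8.849) -> (0.08,-2.464) [heading=225, draw]
  ]
  -- iteration 2/2 --
  FD 2: (0.08,-2.464) -> (-1.335,-3.879) [heading=225, draw]
  LT 180: heading 225 -> 45
  RT 45: heading 45 -> 0
  REPEAT 3 [
    -- iteration 1/3 --
    RT 135: heading 0 -> 225
    FD 16: (-1.335,-3.879) -> (-12.648,-15.192) [heading=225, draw]
    -- iteration 2/3 --
    RT 135: heading 225 -> 90
    FD 16: (-12.648,-15.192) -> (-12.648,0.808) [heading=90, draw]
    -- iteration 3/3 --
    RT 135: heading 90 -> 315
    FD 16: (-12.648,0.808) -> (-1.335,-10.506) [heading=315, draw]
  ]
]
FD 13: (-1.335,-10.506) -> (7.858,-19.698) [heading=315, draw]
RT 180: heading 315 -> 135
Final: pos=(7.858,-19.698), heading=135, 10 segment(s) drawn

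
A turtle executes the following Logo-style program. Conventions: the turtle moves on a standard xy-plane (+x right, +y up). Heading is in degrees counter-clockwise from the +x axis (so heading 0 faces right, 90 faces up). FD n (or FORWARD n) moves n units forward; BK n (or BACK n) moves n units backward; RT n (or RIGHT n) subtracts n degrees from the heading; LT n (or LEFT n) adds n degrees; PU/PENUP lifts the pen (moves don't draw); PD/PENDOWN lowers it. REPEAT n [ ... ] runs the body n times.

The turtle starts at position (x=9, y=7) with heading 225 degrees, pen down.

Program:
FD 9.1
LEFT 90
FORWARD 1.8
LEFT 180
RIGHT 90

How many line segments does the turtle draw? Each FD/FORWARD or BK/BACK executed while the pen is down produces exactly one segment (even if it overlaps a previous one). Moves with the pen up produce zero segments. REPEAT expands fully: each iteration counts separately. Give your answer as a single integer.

Answer: 2

Derivation:
Executing turtle program step by step:
Start: pos=(9,7), heading=225, pen down
FD 9.1: (9,7) -> (2.565,0.565) [heading=225, draw]
LT 90: heading 225 -> 315
FD 1.8: (2.565,0.565) -> (3.838,-0.707) [heading=315, draw]
LT 180: heading 315 -> 135
RT 90: heading 135 -> 45
Final: pos=(3.838,-0.707), heading=45, 2 segment(s) drawn
Segments drawn: 2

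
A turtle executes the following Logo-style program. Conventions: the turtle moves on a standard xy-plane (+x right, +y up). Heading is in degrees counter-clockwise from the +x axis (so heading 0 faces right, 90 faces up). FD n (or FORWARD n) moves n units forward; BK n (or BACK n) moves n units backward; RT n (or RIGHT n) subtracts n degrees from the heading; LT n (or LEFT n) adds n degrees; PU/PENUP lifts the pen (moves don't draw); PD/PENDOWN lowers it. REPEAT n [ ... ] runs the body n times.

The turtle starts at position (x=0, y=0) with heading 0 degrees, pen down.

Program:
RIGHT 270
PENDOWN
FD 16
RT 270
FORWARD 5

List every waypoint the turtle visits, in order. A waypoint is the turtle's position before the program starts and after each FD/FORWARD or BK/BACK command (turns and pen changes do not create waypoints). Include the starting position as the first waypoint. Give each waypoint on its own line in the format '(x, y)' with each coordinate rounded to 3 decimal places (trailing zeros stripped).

Answer: (0, 0)
(0, 16)
(-5, 16)

Derivation:
Executing turtle program step by step:
Start: pos=(0,0), heading=0, pen down
RT 270: heading 0 -> 90
PD: pen down
FD 16: (0,0) -> (0,16) [heading=90, draw]
RT 270: heading 90 -> 180
FD 5: (0,16) -> (-5,16) [heading=180, draw]
Final: pos=(-5,16), heading=180, 2 segment(s) drawn
Waypoints (3 total):
(0, 0)
(0, 16)
(-5, 16)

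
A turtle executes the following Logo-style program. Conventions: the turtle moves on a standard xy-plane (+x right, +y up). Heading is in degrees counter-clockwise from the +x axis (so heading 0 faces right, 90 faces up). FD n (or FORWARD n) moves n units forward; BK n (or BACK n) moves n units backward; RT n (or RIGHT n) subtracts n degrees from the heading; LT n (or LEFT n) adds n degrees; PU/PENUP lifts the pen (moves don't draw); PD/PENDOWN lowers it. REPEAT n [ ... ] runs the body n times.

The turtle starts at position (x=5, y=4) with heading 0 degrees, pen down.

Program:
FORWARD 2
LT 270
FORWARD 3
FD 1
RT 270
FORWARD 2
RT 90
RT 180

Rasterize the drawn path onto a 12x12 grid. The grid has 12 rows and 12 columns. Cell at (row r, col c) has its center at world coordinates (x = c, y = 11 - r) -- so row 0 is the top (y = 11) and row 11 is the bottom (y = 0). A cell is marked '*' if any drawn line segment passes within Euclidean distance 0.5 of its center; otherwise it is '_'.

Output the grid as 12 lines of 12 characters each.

Answer: ____________
____________
____________
____________
____________
____________
____________
_____***____
_______*____
_______*____
_______*____
_______***__

Derivation:
Segment 0: (5,4) -> (7,4)
Segment 1: (7,4) -> (7,1)
Segment 2: (7,1) -> (7,0)
Segment 3: (7,0) -> (9,0)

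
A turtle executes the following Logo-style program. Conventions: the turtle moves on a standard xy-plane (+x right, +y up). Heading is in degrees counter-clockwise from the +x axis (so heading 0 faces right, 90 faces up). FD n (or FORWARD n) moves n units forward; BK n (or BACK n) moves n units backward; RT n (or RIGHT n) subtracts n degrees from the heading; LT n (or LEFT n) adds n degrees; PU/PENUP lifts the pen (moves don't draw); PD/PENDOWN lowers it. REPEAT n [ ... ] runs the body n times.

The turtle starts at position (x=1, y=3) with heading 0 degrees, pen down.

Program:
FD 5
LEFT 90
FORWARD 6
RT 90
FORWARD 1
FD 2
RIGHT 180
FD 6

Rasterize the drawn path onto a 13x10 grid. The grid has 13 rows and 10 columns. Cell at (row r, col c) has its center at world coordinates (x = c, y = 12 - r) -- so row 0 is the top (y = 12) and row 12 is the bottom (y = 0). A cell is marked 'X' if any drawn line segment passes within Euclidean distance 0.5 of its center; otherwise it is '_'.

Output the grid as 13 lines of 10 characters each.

Segment 0: (1,3) -> (6,3)
Segment 1: (6,3) -> (6,9)
Segment 2: (6,9) -> (7,9)
Segment 3: (7,9) -> (9,9)
Segment 4: (9,9) -> (3,9)

Answer: __________
__________
__________
___XXXXXXX
______X___
______X___
______X___
______X___
______X___
_XXXXXX___
__________
__________
__________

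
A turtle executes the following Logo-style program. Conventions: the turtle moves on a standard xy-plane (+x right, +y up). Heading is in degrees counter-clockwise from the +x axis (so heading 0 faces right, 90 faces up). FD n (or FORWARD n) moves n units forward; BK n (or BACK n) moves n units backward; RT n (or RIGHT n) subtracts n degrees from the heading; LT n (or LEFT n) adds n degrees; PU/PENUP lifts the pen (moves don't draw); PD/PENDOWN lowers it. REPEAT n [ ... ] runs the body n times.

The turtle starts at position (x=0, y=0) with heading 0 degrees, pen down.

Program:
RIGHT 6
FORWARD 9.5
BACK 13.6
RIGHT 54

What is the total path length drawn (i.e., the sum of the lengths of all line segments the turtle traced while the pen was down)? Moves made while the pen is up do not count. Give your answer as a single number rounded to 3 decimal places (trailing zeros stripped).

Answer: 23.1

Derivation:
Executing turtle program step by step:
Start: pos=(0,0), heading=0, pen down
RT 6: heading 0 -> 354
FD 9.5: (0,0) -> (9.448,-0.993) [heading=354, draw]
BK 13.6: (9.448,-0.993) -> (-4.078,0.429) [heading=354, draw]
RT 54: heading 354 -> 300
Final: pos=(-4.078,0.429), heading=300, 2 segment(s) drawn

Segment lengths:
  seg 1: (0,0) -> (9.448,-0.993), length = 9.5
  seg 2: (9.448,-0.993) -> (-4.078,0.429), length = 13.6
Total = 23.1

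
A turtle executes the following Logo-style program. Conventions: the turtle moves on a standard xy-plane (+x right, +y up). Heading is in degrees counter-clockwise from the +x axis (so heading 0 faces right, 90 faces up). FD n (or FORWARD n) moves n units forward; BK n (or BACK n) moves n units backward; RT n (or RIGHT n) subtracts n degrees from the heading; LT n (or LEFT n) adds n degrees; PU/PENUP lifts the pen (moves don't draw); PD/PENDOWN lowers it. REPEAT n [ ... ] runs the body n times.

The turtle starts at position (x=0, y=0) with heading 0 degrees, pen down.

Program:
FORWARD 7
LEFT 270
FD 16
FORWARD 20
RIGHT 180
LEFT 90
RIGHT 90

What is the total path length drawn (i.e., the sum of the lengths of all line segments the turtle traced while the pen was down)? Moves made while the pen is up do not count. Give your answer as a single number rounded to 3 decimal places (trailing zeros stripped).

Answer: 43

Derivation:
Executing turtle program step by step:
Start: pos=(0,0), heading=0, pen down
FD 7: (0,0) -> (7,0) [heading=0, draw]
LT 270: heading 0 -> 270
FD 16: (7,0) -> (7,-16) [heading=270, draw]
FD 20: (7,-16) -> (7,-36) [heading=270, draw]
RT 180: heading 270 -> 90
LT 90: heading 90 -> 180
RT 90: heading 180 -> 90
Final: pos=(7,-36), heading=90, 3 segment(s) drawn

Segment lengths:
  seg 1: (0,0) -> (7,0), length = 7
  seg 2: (7,0) -> (7,-16), length = 16
  seg 3: (7,-16) -> (7,-36), length = 20
Total = 43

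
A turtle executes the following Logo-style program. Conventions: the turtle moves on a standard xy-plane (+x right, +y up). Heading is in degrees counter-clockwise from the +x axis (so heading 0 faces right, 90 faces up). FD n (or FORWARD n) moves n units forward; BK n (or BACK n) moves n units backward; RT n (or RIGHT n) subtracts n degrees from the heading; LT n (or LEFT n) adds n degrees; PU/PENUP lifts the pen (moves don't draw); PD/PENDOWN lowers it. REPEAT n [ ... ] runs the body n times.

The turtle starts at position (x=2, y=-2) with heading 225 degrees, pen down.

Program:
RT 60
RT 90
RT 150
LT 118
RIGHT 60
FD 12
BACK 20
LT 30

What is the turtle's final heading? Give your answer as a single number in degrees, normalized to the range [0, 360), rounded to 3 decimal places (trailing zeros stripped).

Executing turtle program step by step:
Start: pos=(2,-2), heading=225, pen down
RT 60: heading 225 -> 165
RT 90: heading 165 -> 75
RT 150: heading 75 -> 285
LT 118: heading 285 -> 43
RT 60: heading 43 -> 343
FD 12: (2,-2) -> (13.476,-5.508) [heading=343, draw]
BK 20: (13.476,-5.508) -> (-5.65,0.339) [heading=343, draw]
LT 30: heading 343 -> 13
Final: pos=(-5.65,0.339), heading=13, 2 segment(s) drawn

Answer: 13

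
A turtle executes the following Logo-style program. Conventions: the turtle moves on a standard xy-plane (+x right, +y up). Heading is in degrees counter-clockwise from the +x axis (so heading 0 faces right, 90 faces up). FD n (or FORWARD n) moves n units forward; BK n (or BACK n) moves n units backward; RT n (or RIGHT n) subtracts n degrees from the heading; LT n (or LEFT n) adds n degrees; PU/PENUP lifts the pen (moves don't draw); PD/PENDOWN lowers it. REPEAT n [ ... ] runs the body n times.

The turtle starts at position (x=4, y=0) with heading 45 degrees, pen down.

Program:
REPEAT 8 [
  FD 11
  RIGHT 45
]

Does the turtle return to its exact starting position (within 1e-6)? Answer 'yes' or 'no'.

Executing turtle program step by step:
Start: pos=(4,0), heading=45, pen down
REPEAT 8 [
  -- iteration 1/8 --
  FD 11: (4,0) -> (11.778,7.778) [heading=45, draw]
  RT 45: heading 45 -> 0
  -- iteration 2/8 --
  FD 11: (11.778,7.778) -> (22.778,7.778) [heading=0, draw]
  RT 45: heading 0 -> 315
  -- iteration 3/8 --
  FD 11: (22.778,7.778) -> (30.556,0) [heading=315, draw]
  RT 45: heading 315 -> 270
  -- iteration 4/8 --
  FD 11: (30.556,0) -> (30.556,-11) [heading=270, draw]
  RT 45: heading 270 -> 225
  -- iteration 5/8 --
  FD 11: (30.556,-11) -> (22.778,-18.778) [heading=225, draw]
  RT 45: heading 225 -> 180
  -- iteration 6/8 --
  FD 11: (22.778,-18.778) -> (11.778,-18.778) [heading=180, draw]
  RT 45: heading 180 -> 135
  -- iteration 7/8 --
  FD 11: (11.778,-18.778) -> (4,-11) [heading=135, draw]
  RT 45: heading 135 -> 90
  -- iteration 8/8 --
  FD 11: (4,-11) -> (4,0) [heading=90, draw]
  RT 45: heading 90 -> 45
]
Final: pos=(4,0), heading=45, 8 segment(s) drawn

Start position: (4, 0)
Final position: (4, 0)
Distance = 0; < 1e-6 -> CLOSED

Answer: yes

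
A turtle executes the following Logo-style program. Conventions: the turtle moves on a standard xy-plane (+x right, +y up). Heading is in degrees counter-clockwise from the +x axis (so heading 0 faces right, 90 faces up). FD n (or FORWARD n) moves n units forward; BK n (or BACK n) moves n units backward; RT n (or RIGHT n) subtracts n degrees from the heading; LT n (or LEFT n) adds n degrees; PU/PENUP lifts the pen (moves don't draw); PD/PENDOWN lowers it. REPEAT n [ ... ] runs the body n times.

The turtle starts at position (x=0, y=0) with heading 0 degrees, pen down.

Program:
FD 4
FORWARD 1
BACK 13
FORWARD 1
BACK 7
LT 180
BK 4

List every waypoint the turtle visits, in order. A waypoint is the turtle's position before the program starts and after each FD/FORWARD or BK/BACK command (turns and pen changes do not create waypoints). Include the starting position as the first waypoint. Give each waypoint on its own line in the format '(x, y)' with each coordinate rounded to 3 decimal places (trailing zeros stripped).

Executing turtle program step by step:
Start: pos=(0,0), heading=0, pen down
FD 4: (0,0) -> (4,0) [heading=0, draw]
FD 1: (4,0) -> (5,0) [heading=0, draw]
BK 13: (5,0) -> (-8,0) [heading=0, draw]
FD 1: (-8,0) -> (-7,0) [heading=0, draw]
BK 7: (-7,0) -> (-14,0) [heading=0, draw]
LT 180: heading 0 -> 180
BK 4: (-14,0) -> (-10,0) [heading=180, draw]
Final: pos=(-10,0), heading=180, 6 segment(s) drawn
Waypoints (7 total):
(0, 0)
(4, 0)
(5, 0)
(-8, 0)
(-7, 0)
(-14, 0)
(-10, 0)

Answer: (0, 0)
(4, 0)
(5, 0)
(-8, 0)
(-7, 0)
(-14, 0)
(-10, 0)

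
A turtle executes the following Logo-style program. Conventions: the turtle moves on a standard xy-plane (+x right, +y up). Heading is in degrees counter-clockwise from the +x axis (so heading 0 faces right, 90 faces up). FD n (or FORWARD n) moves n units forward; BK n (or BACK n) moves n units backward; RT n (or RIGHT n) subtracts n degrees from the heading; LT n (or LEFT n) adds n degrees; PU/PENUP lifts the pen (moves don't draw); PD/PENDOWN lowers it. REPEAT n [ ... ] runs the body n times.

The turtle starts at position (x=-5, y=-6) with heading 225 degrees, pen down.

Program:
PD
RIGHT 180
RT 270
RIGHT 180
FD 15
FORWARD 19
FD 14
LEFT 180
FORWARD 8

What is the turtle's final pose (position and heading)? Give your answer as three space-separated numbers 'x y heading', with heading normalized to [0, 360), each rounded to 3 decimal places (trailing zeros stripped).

Executing turtle program step by step:
Start: pos=(-5,-6), heading=225, pen down
PD: pen down
RT 180: heading 225 -> 45
RT 270: heading 45 -> 135
RT 180: heading 135 -> 315
FD 15: (-5,-6) -> (5.607,-16.607) [heading=315, draw]
FD 19: (5.607,-16.607) -> (19.042,-30.042) [heading=315, draw]
FD 14: (19.042,-30.042) -> (28.941,-39.941) [heading=315, draw]
LT 180: heading 315 -> 135
FD 8: (28.941,-39.941) -> (23.284,-34.284) [heading=135, draw]
Final: pos=(23.284,-34.284), heading=135, 4 segment(s) drawn

Answer: 23.284 -34.284 135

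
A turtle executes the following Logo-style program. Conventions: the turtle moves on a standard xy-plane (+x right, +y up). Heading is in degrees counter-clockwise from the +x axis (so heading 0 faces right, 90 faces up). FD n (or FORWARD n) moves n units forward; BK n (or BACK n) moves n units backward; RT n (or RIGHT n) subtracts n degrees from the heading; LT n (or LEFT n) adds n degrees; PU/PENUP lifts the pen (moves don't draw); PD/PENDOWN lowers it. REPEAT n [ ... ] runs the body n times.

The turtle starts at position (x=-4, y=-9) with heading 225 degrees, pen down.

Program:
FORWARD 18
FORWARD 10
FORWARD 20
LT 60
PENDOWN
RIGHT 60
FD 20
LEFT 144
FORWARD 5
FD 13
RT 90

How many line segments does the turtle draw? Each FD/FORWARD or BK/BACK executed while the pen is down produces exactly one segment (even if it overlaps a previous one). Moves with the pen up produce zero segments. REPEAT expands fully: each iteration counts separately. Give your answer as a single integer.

Answer: 6

Derivation:
Executing turtle program step by step:
Start: pos=(-4,-9), heading=225, pen down
FD 18: (-4,-9) -> (-16.728,-21.728) [heading=225, draw]
FD 10: (-16.728,-21.728) -> (-23.799,-28.799) [heading=225, draw]
FD 20: (-23.799,-28.799) -> (-37.941,-42.941) [heading=225, draw]
LT 60: heading 225 -> 285
PD: pen down
RT 60: heading 285 -> 225
FD 20: (-37.941,-42.941) -> (-52.083,-57.083) [heading=225, draw]
LT 144: heading 225 -> 9
FD 5: (-52.083,-57.083) -> (-47.145,-56.301) [heading=9, draw]
FD 13: (-47.145,-56.301) -> (-34.305,-54.267) [heading=9, draw]
RT 90: heading 9 -> 279
Final: pos=(-34.305,-54.267), heading=279, 6 segment(s) drawn
Segments drawn: 6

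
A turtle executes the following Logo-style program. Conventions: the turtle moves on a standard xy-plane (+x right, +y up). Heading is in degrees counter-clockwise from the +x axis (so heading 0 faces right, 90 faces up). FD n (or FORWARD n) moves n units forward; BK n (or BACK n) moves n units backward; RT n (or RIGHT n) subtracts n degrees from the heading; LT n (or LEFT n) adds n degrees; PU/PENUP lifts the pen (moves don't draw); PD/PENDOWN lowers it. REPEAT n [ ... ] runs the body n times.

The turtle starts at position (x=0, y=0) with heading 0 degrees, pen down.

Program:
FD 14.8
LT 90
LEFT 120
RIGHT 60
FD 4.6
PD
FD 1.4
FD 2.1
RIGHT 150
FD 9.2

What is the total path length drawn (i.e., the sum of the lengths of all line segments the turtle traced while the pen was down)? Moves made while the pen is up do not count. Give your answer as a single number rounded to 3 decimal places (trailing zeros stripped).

Answer: 32.1

Derivation:
Executing turtle program step by step:
Start: pos=(0,0), heading=0, pen down
FD 14.8: (0,0) -> (14.8,0) [heading=0, draw]
LT 90: heading 0 -> 90
LT 120: heading 90 -> 210
RT 60: heading 210 -> 150
FD 4.6: (14.8,0) -> (10.816,2.3) [heading=150, draw]
PD: pen down
FD 1.4: (10.816,2.3) -> (9.604,3) [heading=150, draw]
FD 2.1: (9.604,3) -> (7.785,4.05) [heading=150, draw]
RT 150: heading 150 -> 0
FD 9.2: (7.785,4.05) -> (16.985,4.05) [heading=0, draw]
Final: pos=(16.985,4.05), heading=0, 5 segment(s) drawn

Segment lengths:
  seg 1: (0,0) -> (14.8,0), length = 14.8
  seg 2: (14.8,0) -> (10.816,2.3), length = 4.6
  seg 3: (10.816,2.3) -> (9.604,3), length = 1.4
  seg 4: (9.604,3) -> (7.785,4.05), length = 2.1
  seg 5: (7.785,4.05) -> (16.985,4.05), length = 9.2
Total = 32.1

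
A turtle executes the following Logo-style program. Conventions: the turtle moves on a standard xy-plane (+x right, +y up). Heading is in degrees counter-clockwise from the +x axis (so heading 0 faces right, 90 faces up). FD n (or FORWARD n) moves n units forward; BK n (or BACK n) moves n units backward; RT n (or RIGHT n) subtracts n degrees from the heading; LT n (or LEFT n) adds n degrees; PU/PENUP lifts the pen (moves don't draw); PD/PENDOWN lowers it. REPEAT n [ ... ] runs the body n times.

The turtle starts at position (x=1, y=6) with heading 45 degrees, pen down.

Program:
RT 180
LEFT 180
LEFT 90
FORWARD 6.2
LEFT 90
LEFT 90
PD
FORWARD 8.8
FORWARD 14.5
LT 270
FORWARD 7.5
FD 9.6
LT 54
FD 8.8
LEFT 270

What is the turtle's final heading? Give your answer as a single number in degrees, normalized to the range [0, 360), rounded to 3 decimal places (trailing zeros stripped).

Answer: 189

Derivation:
Executing turtle program step by step:
Start: pos=(1,6), heading=45, pen down
RT 180: heading 45 -> 225
LT 180: heading 225 -> 45
LT 90: heading 45 -> 135
FD 6.2: (1,6) -> (-3.384,10.384) [heading=135, draw]
LT 90: heading 135 -> 225
LT 90: heading 225 -> 315
PD: pen down
FD 8.8: (-3.384,10.384) -> (2.838,4.162) [heading=315, draw]
FD 14.5: (2.838,4.162) -> (13.092,-6.092) [heading=315, draw]
LT 270: heading 315 -> 225
FD 7.5: (13.092,-6.092) -> (7.788,-11.395) [heading=225, draw]
FD 9.6: (7.788,-11.395) -> (1,-18.183) [heading=225, draw]
LT 54: heading 225 -> 279
FD 8.8: (1,-18.183) -> (2.377,-26.875) [heading=279, draw]
LT 270: heading 279 -> 189
Final: pos=(2.377,-26.875), heading=189, 6 segment(s) drawn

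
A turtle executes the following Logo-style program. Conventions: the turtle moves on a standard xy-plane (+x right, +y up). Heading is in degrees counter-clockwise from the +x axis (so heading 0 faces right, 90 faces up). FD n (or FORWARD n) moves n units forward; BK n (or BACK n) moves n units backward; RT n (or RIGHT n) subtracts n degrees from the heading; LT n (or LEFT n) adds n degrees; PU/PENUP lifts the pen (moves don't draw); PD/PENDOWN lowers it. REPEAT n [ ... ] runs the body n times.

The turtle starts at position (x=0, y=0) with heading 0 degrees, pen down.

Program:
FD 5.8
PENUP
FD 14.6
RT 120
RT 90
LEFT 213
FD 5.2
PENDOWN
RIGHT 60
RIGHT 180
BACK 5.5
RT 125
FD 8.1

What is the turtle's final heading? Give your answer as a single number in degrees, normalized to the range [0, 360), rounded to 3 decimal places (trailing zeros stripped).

Executing turtle program step by step:
Start: pos=(0,0), heading=0, pen down
FD 5.8: (0,0) -> (5.8,0) [heading=0, draw]
PU: pen up
FD 14.6: (5.8,0) -> (20.4,0) [heading=0, move]
RT 120: heading 0 -> 240
RT 90: heading 240 -> 150
LT 213: heading 150 -> 3
FD 5.2: (20.4,0) -> (25.593,0.272) [heading=3, move]
PD: pen down
RT 60: heading 3 -> 303
RT 180: heading 303 -> 123
BK 5.5: (25.593,0.272) -> (28.588,-4.341) [heading=123, draw]
RT 125: heading 123 -> 358
FD 8.1: (28.588,-4.341) -> (36.683,-4.623) [heading=358, draw]
Final: pos=(36.683,-4.623), heading=358, 3 segment(s) drawn

Answer: 358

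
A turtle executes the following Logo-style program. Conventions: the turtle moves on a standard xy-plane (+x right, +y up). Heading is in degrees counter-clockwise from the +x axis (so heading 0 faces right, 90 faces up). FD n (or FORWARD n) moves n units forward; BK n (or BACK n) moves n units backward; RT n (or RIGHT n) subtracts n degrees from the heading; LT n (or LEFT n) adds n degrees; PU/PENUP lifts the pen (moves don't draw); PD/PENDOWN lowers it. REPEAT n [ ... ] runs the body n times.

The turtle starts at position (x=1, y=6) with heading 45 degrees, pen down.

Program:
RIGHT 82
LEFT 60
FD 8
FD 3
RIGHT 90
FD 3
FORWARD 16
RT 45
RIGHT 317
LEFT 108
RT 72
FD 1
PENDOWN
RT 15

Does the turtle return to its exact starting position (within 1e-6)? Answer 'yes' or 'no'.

Executing turtle program step by step:
Start: pos=(1,6), heading=45, pen down
RT 82: heading 45 -> 323
LT 60: heading 323 -> 23
FD 8: (1,6) -> (8.364,9.126) [heading=23, draw]
FD 3: (8.364,9.126) -> (11.126,10.298) [heading=23, draw]
RT 90: heading 23 -> 293
FD 3: (11.126,10.298) -> (12.298,7.537) [heading=293, draw]
FD 16: (12.298,7.537) -> (18.549,-7.192) [heading=293, draw]
RT 45: heading 293 -> 248
RT 317: heading 248 -> 291
LT 108: heading 291 -> 39
RT 72: heading 39 -> 327
FD 1: (18.549,-7.192) -> (19.388,-7.736) [heading=327, draw]
PD: pen down
RT 15: heading 327 -> 312
Final: pos=(19.388,-7.736), heading=312, 5 segment(s) drawn

Start position: (1, 6)
Final position: (19.388, -7.736)
Distance = 22.952; >= 1e-6 -> NOT closed

Answer: no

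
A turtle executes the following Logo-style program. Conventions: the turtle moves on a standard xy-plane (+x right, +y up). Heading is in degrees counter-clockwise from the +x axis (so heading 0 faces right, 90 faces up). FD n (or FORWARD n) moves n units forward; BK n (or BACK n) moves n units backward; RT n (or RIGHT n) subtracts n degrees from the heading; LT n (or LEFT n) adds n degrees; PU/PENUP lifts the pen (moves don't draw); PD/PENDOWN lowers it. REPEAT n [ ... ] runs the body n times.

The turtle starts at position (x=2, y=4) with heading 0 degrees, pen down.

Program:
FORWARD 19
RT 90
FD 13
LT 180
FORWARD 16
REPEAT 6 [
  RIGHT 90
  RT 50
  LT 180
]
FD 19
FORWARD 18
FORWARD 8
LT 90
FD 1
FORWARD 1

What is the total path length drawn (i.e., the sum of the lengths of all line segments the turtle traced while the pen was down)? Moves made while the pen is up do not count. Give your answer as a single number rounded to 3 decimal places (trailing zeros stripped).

Answer: 95

Derivation:
Executing turtle program step by step:
Start: pos=(2,4), heading=0, pen down
FD 19: (2,4) -> (21,4) [heading=0, draw]
RT 90: heading 0 -> 270
FD 13: (21,4) -> (21,-9) [heading=270, draw]
LT 180: heading 270 -> 90
FD 16: (21,-9) -> (21,7) [heading=90, draw]
REPEAT 6 [
  -- iteration 1/6 --
  RT 90: heading 90 -> 0
  RT 50: heading 0 -> 310
  LT 180: heading 310 -> 130
  -- iteration 2/6 --
  RT 90: heading 130 -> 40
  RT 50: heading 40 -> 350
  LT 180: heading 350 -> 170
  -- iteration 3/6 --
  RT 90: heading 170 -> 80
  RT 50: heading 80 -> 30
  LT 180: heading 30 -> 210
  -- iteration 4/6 --
  RT 90: heading 210 -> 120
  RT 50: heading 120 -> 70
  LT 180: heading 70 -> 250
  -- iteration 5/6 --
  RT 90: heading 250 -> 160
  RT 50: heading 160 -> 110
  LT 180: heading 110 -> 290
  -- iteration 6/6 --
  RT 90: heading 290 -> 200
  RT 50: heading 200 -> 150
  LT 180: heading 150 -> 330
]
FD 19: (21,7) -> (37.454,-2.5) [heading=330, draw]
FD 18: (37.454,-2.5) -> (53.043,-11.5) [heading=330, draw]
FD 8: (53.043,-11.5) -> (59.971,-15.5) [heading=330, draw]
LT 90: heading 330 -> 60
FD 1: (59.971,-15.5) -> (60.471,-14.634) [heading=60, draw]
FD 1: (60.471,-14.634) -> (60.971,-13.768) [heading=60, draw]
Final: pos=(60.971,-13.768), heading=60, 8 segment(s) drawn

Segment lengths:
  seg 1: (2,4) -> (21,4), length = 19
  seg 2: (21,4) -> (21,-9), length = 13
  seg 3: (21,-9) -> (21,7), length = 16
  seg 4: (21,7) -> (37.454,-2.5), length = 19
  seg 5: (37.454,-2.5) -> (53.043,-11.5), length = 18
  seg 6: (53.043,-11.5) -> (59.971,-15.5), length = 8
  seg 7: (59.971,-15.5) -> (60.471,-14.634), length = 1
  seg 8: (60.471,-14.634) -> (60.971,-13.768), length = 1
Total = 95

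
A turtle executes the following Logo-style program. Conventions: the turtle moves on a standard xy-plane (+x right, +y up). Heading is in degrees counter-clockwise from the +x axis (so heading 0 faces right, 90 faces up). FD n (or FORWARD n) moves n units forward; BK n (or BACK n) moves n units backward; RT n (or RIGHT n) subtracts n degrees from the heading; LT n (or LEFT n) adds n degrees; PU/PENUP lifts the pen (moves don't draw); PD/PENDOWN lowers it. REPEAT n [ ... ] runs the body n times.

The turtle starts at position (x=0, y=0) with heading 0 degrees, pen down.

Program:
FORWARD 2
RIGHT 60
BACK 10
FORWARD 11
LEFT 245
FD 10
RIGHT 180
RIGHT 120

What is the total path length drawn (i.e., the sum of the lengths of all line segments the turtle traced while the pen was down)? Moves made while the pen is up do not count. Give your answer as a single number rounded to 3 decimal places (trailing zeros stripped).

Executing turtle program step by step:
Start: pos=(0,0), heading=0, pen down
FD 2: (0,0) -> (2,0) [heading=0, draw]
RT 60: heading 0 -> 300
BK 10: (2,0) -> (-3,8.66) [heading=300, draw]
FD 11: (-3,8.66) -> (2.5,-0.866) [heading=300, draw]
LT 245: heading 300 -> 185
FD 10: (2.5,-0.866) -> (-7.462,-1.738) [heading=185, draw]
RT 180: heading 185 -> 5
RT 120: heading 5 -> 245
Final: pos=(-7.462,-1.738), heading=245, 4 segment(s) drawn

Segment lengths:
  seg 1: (0,0) -> (2,0), length = 2
  seg 2: (2,0) -> (-3,8.66), length = 10
  seg 3: (-3,8.66) -> (2.5,-0.866), length = 11
  seg 4: (2.5,-0.866) -> (-7.462,-1.738), length = 10
Total = 33

Answer: 33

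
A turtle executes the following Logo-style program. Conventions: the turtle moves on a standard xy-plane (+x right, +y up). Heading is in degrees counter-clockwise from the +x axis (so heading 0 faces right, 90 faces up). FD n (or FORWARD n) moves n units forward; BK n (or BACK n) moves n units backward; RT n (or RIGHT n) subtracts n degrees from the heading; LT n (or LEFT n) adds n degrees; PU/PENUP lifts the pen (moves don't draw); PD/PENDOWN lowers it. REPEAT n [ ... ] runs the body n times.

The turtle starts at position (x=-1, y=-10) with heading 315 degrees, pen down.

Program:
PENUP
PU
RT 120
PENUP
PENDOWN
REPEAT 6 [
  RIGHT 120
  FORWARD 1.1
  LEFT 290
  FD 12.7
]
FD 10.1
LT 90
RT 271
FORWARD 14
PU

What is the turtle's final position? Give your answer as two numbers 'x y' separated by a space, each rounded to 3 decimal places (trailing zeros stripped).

Executing turtle program step by step:
Start: pos=(-1,-10), heading=315, pen down
PU: pen up
PU: pen up
RT 120: heading 315 -> 195
PU: pen up
PD: pen down
REPEAT 6 [
  -- iteration 1/6 --
  RT 120: heading 195 -> 75
  FD 1.1: (-1,-10) -> (-0.715,-8.937) [heading=75, draw]
  LT 290: heading 75 -> 5
  FD 12.7: (-0.715,-8.937) -> (11.936,-7.831) [heading=5, draw]
  -- iteration 2/6 --
  RT 120: heading 5 -> 245
  FD 1.1: (11.936,-7.831) -> (11.471,-8.828) [heading=245, draw]
  LT 290: heading 245 -> 175
  FD 12.7: (11.471,-8.828) -> (-1.18,-7.721) [heading=175, draw]
  -- iteration 3/6 --
  RT 120: heading 175 -> 55
  FD 1.1: (-1.18,-7.721) -> (-0.549,-6.82) [heading=55, draw]
  LT 290: heading 55 -> 345
  FD 12.7: (-0.549,-6.82) -> (11.718,-10.107) [heading=345, draw]
  -- iteration 4/6 --
  RT 120: heading 345 -> 225
  FD 1.1: (11.718,-10.107) -> (10.94,-10.884) [heading=225, draw]
  LT 290: heading 225 -> 155
  FD 12.7: (10.94,-10.884) -> (-0.57,-5.517) [heading=155, draw]
  -- iteration 5/6 --
  RT 120: heading 155 -> 35
  FD 1.1: (-0.57,-5.517) -> (0.331,-4.886) [heading=35, draw]
  LT 290: heading 35 -> 325
  FD 12.7: (0.331,-4.886) -> (10.734,-12.171) [heading=325, draw]
  -- iteration 6/6 --
  RT 120: heading 325 -> 205
  FD 1.1: (10.734,-12.171) -> (9.737,-12.636) [heading=205, draw]
  LT 290: heading 205 -> 135
  FD 12.7: (9.737,-12.636) -> (0.757,-3.655) [heading=135, draw]
]
FD 10.1: (0.757,-3.655) -> (-6.385,3.487) [heading=135, draw]
LT 90: heading 135 -> 225
RT 271: heading 225 -> 314
FD 14: (-6.385,3.487) -> (3.341,-6.584) [heading=314, draw]
PU: pen up
Final: pos=(3.341,-6.584), heading=314, 14 segment(s) drawn

Answer: 3.341 -6.584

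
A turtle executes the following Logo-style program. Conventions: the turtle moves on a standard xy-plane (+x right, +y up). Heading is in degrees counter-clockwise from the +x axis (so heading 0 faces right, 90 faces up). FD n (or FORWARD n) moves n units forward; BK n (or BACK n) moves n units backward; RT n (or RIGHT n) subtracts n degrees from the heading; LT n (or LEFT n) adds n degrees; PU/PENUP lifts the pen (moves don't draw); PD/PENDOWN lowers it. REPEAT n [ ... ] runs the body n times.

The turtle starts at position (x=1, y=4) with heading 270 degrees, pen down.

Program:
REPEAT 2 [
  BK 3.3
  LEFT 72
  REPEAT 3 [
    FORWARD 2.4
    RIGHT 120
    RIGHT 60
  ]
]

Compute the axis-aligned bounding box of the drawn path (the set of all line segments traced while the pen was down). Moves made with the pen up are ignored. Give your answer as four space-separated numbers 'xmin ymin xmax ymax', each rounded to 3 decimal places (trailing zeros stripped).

Answer: 1 3.597 6.421 7.3

Derivation:
Executing turtle program step by step:
Start: pos=(1,4), heading=270, pen down
REPEAT 2 [
  -- iteration 1/2 --
  BK 3.3: (1,4) -> (1,7.3) [heading=270, draw]
  LT 72: heading 270 -> 342
  REPEAT 3 [
    -- iteration 1/3 --
    FD 2.4: (1,7.3) -> (3.283,6.558) [heading=342, draw]
    RT 120: heading 342 -> 222
    RT 60: heading 222 -> 162
    -- iteration 2/3 --
    FD 2.4: (3.283,6.558) -> (1,7.3) [heading=162, draw]
    RT 120: heading 162 -> 42
    RT 60: heading 42 -> 342
    -- iteration 3/3 --
    FD 2.4: (1,7.3) -> (3.283,6.558) [heading=342, draw]
    RT 120: heading 342 -> 222
    RT 60: heading 222 -> 162
  ]
  -- iteration 2/2 --
  BK 3.3: (3.283,6.558) -> (6.421,5.539) [heading=162, draw]
  LT 72: heading 162 -> 234
  REPEAT 3 [
    -- iteration 1/3 --
    FD 2.4: (6.421,5.539) -> (5.01,3.597) [heading=234, draw]
    RT 120: heading 234 -> 114
    RT 60: heading 114 -> 54
    -- iteration 2/3 --
    FD 2.4: (5.01,3.597) -> (6.421,5.539) [heading=54, draw]
    RT 120: heading 54 -> 294
    RT 60: heading 294 -> 234
    -- iteration 3/3 --
    FD 2.4: (6.421,5.539) -> (5.01,3.597) [heading=234, draw]
    RT 120: heading 234 -> 114
    RT 60: heading 114 -> 54
  ]
]
Final: pos=(5.01,3.597), heading=54, 8 segment(s) drawn

Segment endpoints: x in {1, 1, 1, 3.283, 5.01, 6.421, 6.421}, y in {3.597, 3.597, 4, 5.539, 6.558, 7.3, 7.3}
xmin=1, ymin=3.597, xmax=6.421, ymax=7.3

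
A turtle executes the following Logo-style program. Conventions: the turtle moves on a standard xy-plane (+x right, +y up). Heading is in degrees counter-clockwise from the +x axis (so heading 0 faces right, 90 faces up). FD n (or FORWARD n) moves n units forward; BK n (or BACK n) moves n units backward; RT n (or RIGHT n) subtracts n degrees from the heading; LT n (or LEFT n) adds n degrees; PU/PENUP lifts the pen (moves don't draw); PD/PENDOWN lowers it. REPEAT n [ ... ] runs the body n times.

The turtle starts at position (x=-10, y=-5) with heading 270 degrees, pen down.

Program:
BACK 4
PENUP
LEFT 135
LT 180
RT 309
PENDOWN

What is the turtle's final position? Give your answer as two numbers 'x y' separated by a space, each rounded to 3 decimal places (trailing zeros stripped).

Answer: -10 -1

Derivation:
Executing turtle program step by step:
Start: pos=(-10,-5), heading=270, pen down
BK 4: (-10,-5) -> (-10,-1) [heading=270, draw]
PU: pen up
LT 135: heading 270 -> 45
LT 180: heading 45 -> 225
RT 309: heading 225 -> 276
PD: pen down
Final: pos=(-10,-1), heading=276, 1 segment(s) drawn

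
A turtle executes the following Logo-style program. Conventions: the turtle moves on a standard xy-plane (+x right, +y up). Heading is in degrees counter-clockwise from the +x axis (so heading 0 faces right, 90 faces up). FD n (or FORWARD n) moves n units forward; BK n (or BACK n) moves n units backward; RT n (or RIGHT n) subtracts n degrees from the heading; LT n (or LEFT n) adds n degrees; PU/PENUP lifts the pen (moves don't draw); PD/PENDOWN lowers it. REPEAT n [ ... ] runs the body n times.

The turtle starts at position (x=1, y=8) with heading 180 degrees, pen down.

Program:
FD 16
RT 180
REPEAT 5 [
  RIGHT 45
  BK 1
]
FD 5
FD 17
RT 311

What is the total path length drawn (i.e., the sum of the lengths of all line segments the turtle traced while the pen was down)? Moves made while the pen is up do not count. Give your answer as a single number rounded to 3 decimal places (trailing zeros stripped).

Executing turtle program step by step:
Start: pos=(1,8), heading=180, pen down
FD 16: (1,8) -> (-15,8) [heading=180, draw]
RT 180: heading 180 -> 0
REPEAT 5 [
  -- iteration 1/5 --
  RT 45: heading 0 -> 315
  BK 1: (-15,8) -> (-15.707,8.707) [heading=315, draw]
  -- iteration 2/5 --
  RT 45: heading 315 -> 270
  BK 1: (-15.707,8.707) -> (-15.707,9.707) [heading=270, draw]
  -- iteration 3/5 --
  RT 45: heading 270 -> 225
  BK 1: (-15.707,9.707) -> (-15,10.414) [heading=225, draw]
  -- iteration 4/5 --
  RT 45: heading 225 -> 180
  BK 1: (-15,10.414) -> (-14,10.414) [heading=180, draw]
  -- iteration 5/5 --
  RT 45: heading 180 -> 135
  BK 1: (-14,10.414) -> (-13.293,9.707) [heading=135, draw]
]
FD 5: (-13.293,9.707) -> (-16.828,13.243) [heading=135, draw]
FD 17: (-16.828,13.243) -> (-28.849,25.263) [heading=135, draw]
RT 311: heading 135 -> 184
Final: pos=(-28.849,25.263), heading=184, 8 segment(s) drawn

Segment lengths:
  seg 1: (1,8) -> (-15,8), length = 16
  seg 2: (-15,8) -> (-15.707,8.707), length = 1
  seg 3: (-15.707,8.707) -> (-15.707,9.707), length = 1
  seg 4: (-15.707,9.707) -> (-15,10.414), length = 1
  seg 5: (-15,10.414) -> (-14,10.414), length = 1
  seg 6: (-14,10.414) -> (-13.293,9.707), length = 1
  seg 7: (-13.293,9.707) -> (-16.828,13.243), length = 5
  seg 8: (-16.828,13.243) -> (-28.849,25.263), length = 17
Total = 43

Answer: 43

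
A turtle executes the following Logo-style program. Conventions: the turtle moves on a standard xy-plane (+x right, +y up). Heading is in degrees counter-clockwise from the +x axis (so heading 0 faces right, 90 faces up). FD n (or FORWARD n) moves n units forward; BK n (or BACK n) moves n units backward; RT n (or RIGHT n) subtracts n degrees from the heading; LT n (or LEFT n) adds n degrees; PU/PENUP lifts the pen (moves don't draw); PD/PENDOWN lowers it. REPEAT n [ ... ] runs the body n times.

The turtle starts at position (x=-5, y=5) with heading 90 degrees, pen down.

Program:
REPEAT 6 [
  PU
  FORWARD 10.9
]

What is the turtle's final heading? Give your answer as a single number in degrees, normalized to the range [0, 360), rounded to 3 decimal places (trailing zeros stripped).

Answer: 90

Derivation:
Executing turtle program step by step:
Start: pos=(-5,5), heading=90, pen down
REPEAT 6 [
  -- iteration 1/6 --
  PU: pen up
  FD 10.9: (-5,5) -> (-5,15.9) [heading=90, move]
  -- iteration 2/6 --
  PU: pen up
  FD 10.9: (-5,15.9) -> (-5,26.8) [heading=90, move]
  -- iteration 3/6 --
  PU: pen up
  FD 10.9: (-5,26.8) -> (-5,37.7) [heading=90, move]
  -- iteration 4/6 --
  PU: pen up
  FD 10.9: (-5,37.7) -> (-5,48.6) [heading=90, move]
  -- iteration 5/6 --
  PU: pen up
  FD 10.9: (-5,48.6) -> (-5,59.5) [heading=90, move]
  -- iteration 6/6 --
  PU: pen up
  FD 10.9: (-5,59.5) -> (-5,70.4) [heading=90, move]
]
Final: pos=(-5,70.4), heading=90, 0 segment(s) drawn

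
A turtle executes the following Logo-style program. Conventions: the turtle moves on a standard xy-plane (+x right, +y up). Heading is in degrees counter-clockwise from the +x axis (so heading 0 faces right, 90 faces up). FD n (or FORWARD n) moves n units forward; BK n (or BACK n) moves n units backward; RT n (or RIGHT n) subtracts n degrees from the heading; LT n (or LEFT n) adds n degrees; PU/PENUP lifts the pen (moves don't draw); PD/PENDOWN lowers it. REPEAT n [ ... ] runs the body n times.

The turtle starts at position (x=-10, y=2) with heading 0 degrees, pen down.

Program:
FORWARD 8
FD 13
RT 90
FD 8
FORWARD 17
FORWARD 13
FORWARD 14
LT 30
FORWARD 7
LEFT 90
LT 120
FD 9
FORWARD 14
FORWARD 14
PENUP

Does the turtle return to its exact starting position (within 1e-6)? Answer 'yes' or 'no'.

Executing turtle program step by step:
Start: pos=(-10,2), heading=0, pen down
FD 8: (-10,2) -> (-2,2) [heading=0, draw]
FD 13: (-2,2) -> (11,2) [heading=0, draw]
RT 90: heading 0 -> 270
FD 8: (11,2) -> (11,-6) [heading=270, draw]
FD 17: (11,-6) -> (11,-23) [heading=270, draw]
FD 13: (11,-23) -> (11,-36) [heading=270, draw]
FD 14: (11,-36) -> (11,-50) [heading=270, draw]
LT 30: heading 270 -> 300
FD 7: (11,-50) -> (14.5,-56.062) [heading=300, draw]
LT 90: heading 300 -> 30
LT 120: heading 30 -> 150
FD 9: (14.5,-56.062) -> (6.706,-51.562) [heading=150, draw]
FD 14: (6.706,-51.562) -> (-5.419,-44.562) [heading=150, draw]
FD 14: (-5.419,-44.562) -> (-17.543,-37.562) [heading=150, draw]
PU: pen up
Final: pos=(-17.543,-37.562), heading=150, 10 segment(s) drawn

Start position: (-10, 2)
Final position: (-17.543, -37.562)
Distance = 40.275; >= 1e-6 -> NOT closed

Answer: no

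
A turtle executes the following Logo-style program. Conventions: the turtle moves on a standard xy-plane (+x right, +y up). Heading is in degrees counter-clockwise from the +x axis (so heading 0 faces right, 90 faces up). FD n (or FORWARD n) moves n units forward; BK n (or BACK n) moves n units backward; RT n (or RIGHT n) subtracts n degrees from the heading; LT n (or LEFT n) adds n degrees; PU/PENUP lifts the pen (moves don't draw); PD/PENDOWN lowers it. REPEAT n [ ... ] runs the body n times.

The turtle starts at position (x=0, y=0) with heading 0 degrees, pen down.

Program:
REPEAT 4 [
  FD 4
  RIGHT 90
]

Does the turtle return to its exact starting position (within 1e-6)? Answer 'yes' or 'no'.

Executing turtle program step by step:
Start: pos=(0,0), heading=0, pen down
REPEAT 4 [
  -- iteration 1/4 --
  FD 4: (0,0) -> (4,0) [heading=0, draw]
  RT 90: heading 0 -> 270
  -- iteration 2/4 --
  FD 4: (4,0) -> (4,-4) [heading=270, draw]
  RT 90: heading 270 -> 180
  -- iteration 3/4 --
  FD 4: (4,-4) -> (0,-4) [heading=180, draw]
  RT 90: heading 180 -> 90
  -- iteration 4/4 --
  FD 4: (0,-4) -> (0,0) [heading=90, draw]
  RT 90: heading 90 -> 0
]
Final: pos=(0,0), heading=0, 4 segment(s) drawn

Start position: (0, 0)
Final position: (0, 0)
Distance = 0; < 1e-6 -> CLOSED

Answer: yes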